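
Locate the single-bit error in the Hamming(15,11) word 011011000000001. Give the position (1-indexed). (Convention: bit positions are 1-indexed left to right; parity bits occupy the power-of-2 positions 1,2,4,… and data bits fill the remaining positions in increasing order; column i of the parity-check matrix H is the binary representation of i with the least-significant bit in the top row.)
Syndrome s = H · r^T (mod 2), r = 011011000000001:
  s[0] = (101010101010101)·(011011000000001) mod 2 = 0+0+1+0+1+0+0+0+0+0+0+0+0+0+1 mod 2 = 1
  s[1] = (011001100110011)·(011011000000001) mod 2 = 0+1+1+0+0+1+0+0+0+0+0+0+0+0+1 mod 2 = 0
  s[2] = (000111100001111)·(011011000000001) mod 2 = 0+0+0+0+1+1+0+0+0+0+0+0+0+0+1 mod 2 = 1
  s[3] = (000000011111111)·(011011000000001) mod 2 = 0+0+0+0+0+0+0+0+0+0+0+0+0+0+1 mod 2 = 1
Syndrome = 1011
Column i of H is the binary representation of i, so the syndrome is the binary index of the flipped bit.
Read s = 1011 with s[0] as LSB: 1·2^0 + 0·2^1 + 1·2^2 + 1·2^3 = 13.
Error is at bit position 13.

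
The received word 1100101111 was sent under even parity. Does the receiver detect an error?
Sum of received bits: 1+1+0+0+1+0+1+1+1+1 = 7; 7 mod 2 = 1. Result is 1 ≠ 0 → error detected.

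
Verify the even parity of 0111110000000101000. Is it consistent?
Sum of all bits: 0+1+1+1+1+1+0+0+0+0+0+0+0+1+0+1+0+0+0 = 7; 7 mod 2 = 1. Result is 1 → parity error detected.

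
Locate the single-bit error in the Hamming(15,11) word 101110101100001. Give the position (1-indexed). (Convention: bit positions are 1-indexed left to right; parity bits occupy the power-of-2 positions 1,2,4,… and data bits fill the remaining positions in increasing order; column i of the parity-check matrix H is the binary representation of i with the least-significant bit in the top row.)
Syndrome s = H · r^T (mod 2), r = 101110101100001:
  s[0] = (101010101010101)·(101110101100001) mod 2 = 1+0+1+0+1+0+1+0+1+0+0+0+0+0+1 mod 2 = 0
  s[1] = (011001100110011)·(101110101100001) mod 2 = 0+0+1+0+0+0+1+0+0+1+0+0+0+0+1 mod 2 = 0
  s[2] = (000111100001111)·(101110101100001) mod 2 = 0+0+0+1+1+0+1+0+0+0+0+0+0+0+1 mod 2 = 0
  s[3] = (000000011111111)·(101110101100001) mod 2 = 0+0+0+0+0+0+0+0+1+1+0+0+0+0+1 mod 2 = 1
Syndrome = 0001
Column i of H is the binary representation of i, so the syndrome is the binary index of the flipped bit.
Read s = 0001 with s[0] as LSB: 0·2^0 + 0·2^1 + 0·2^2 + 1·2^3 = 8.
Error is at bit position 8.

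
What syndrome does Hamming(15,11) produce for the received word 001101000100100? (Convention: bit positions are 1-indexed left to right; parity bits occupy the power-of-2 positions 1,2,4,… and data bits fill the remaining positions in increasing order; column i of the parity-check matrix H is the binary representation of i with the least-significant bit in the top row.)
Syndrome s = H · r^T (mod 2), r = 001101000100100:
  s[0] = (101010101010101)·(001101000100100) mod 2 = 0+0+1+0+0+0+0+0+0+0+0+0+1+0+0 mod 2 = 0
  s[1] = (011001100110011)·(001101000100100) mod 2 = 0+0+1+0+0+1+0+0+0+1+0+0+0+0+0 mod 2 = 1
  s[2] = (000111100001111)·(001101000100100) mod 2 = 0+0+0+1+0+1+0+0+0+0+0+0+1+0+0 mod 2 = 1
  s[3] = (000000011111111)·(001101000100100) mod 2 = 0+0+0+0+0+0+0+0+0+1+0+0+1+0+0 mod 2 = 0
Syndrome = 0110
Non-zero syndrome: error at position 6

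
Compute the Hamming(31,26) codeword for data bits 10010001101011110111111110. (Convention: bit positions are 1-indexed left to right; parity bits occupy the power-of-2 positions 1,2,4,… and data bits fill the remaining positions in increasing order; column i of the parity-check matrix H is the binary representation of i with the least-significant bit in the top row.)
Codeword c = d · G (mod 2), d = 10010001101011110111111110:
  c[0] = d·G[:,0] = (10010001101011110111111110)·(11011010101101010101010101) mod 2 = 1+0+0+1+0+0+0+0+1+0+1+0+0+1+0+1+0+1+0+1+0+1+0+1+0+0 mod 2 = 0
  c[1] = d·G[:,1] = (10010001101011110111111110)·(10110110011011001100110011) mod 2 = 1+0+0+1+0+0+0+0+0+0+1+0+1+1+0+0+0+1+0+0+1+1+0+0+1+0 mod 2 = 1
  c[2] = d·G[:,2] = (10010001101011110111111110)·(10000000000000000000000000) mod 2 = 1+0+0+0+0+0+0+0+0+0+0+0+0+0+0+0+0+0+0+0+0+0+0+0+0+0 mod 2 = 1
  c[3] = d·G[:,3] = (10010001101011110111111110)·(01110001111000111100001111) mod 2 = 0+0+0+1+0+0+0+1+1+0+1+0+0+0+1+1+0+1+0+0+0+0+1+1+1+0 mod 2 = 0
  c[4] = d·G[:,4] = (10010001101011110111111110)·(01000000000000000000000000) mod 2 = 0+0+0+0+0+0+0+0+0+0+0+0+0+0+0+0+0+0+0+0+0+0+0+0+0+0 mod 2 = 0
  c[5] = d·G[:,5] = (10010001101011110111111110)·(00100000000000000000000000) mod 2 = 0+0+0+0+0+0+0+0+0+0+0+0+0+0+0+0+0+0+0+0+0+0+0+0+0+0 mod 2 = 0
  c[6] = d·G[:,6] = (10010001101011110111111110)·(00010000000000000000000000) mod 2 = 0+0+0+1+0+0+0+0+0+0+0+0+0+0+0+0+0+0+0+0+0+0+0+0+0+0 mod 2 = 1
  c[7] = d·G[:,7] = (10010001101011110111111110)·(00001111111000000011111111) mod 2 = 0+0+0+0+0+0+0+1+1+0+1+0+0+0+0+0+0+0+1+1+1+1+1+1+1+0 mod 2 = 0
  c[8] = d·G[:,8] = (10010001101011110111111110)·(00001000000000000000000000) mod 2 = 0+0+0+0+0+0+0+0+0+0+0+0+0+0+0+0+0+0+0+0+0+0+0+0+0+0 mod 2 = 0
  c[9] = d·G[:,9] = (10010001101011110111111110)·(00000100000000000000000000) mod 2 = 0+0+0+0+0+0+0+0+0+0+0+0+0+0+0+0+0+0+0+0+0+0+0+0+0+0 mod 2 = 0
  c[10] = d·G[:,10] = (10010001101011110111111110)·(00000010000000000000000000) mod 2 = 0+0+0+0+0+0+0+0+0+0+0+0+0+0+0+0+0+0+0+0+0+0+0+0+0+0 mod 2 = 0
  c[11] = d·G[:,11] = (10010001101011110111111110)·(00000001000000000000000000) mod 2 = 0+0+0+0+0+0+0+1+0+0+0+0+0+0+0+0+0+0+0+0+0+0+0+0+0+0 mod 2 = 1
  c[12] = d·G[:,12] = (10010001101011110111111110)·(00000000100000000000000000) mod 2 = 0+0+0+0+0+0+0+0+1+0+0+0+0+0+0+0+0+0+0+0+0+0+0+0+0+0 mod 2 = 1
  c[13] = d·G[:,13] = (10010001101011110111111110)·(00000000010000000000000000) mod 2 = 0+0+0+0+0+0+0+0+0+0+0+0+0+0+0+0+0+0+0+0+0+0+0+0+0+0 mod 2 = 0
  c[14] = d·G[:,14] = (10010001101011110111111110)·(00000000001000000000000000) mod 2 = 0+0+0+0+0+0+0+0+0+0+1+0+0+0+0+0+0+0+0+0+0+0+0+0+0+0 mod 2 = 1
  c[15] = d·G[:,15] = (10010001101011110111111110)·(00000000000111111111111111) mod 2 = 0+0+0+0+0+0+0+0+0+0+0+0+1+1+1+1+0+1+1+1+1+1+1+1+1+0 mod 2 = 0
  c[16] = d·G[:,16] = (10010001101011110111111110)·(00000000000100000000000000) mod 2 = 0+0+0+0+0+0+0+0+0+0+0+0+0+0+0+0+0+0+0+0+0+0+0+0+0+0 mod 2 = 0
  c[17] = d·G[:,17] = (10010001101011110111111110)·(00000000000010000000000000) mod 2 = 0+0+0+0+0+0+0+0+0+0+0+0+1+0+0+0+0+0+0+0+0+0+0+0+0+0 mod 2 = 1
  c[18] = d·G[:,18] = (10010001101011110111111110)·(00000000000001000000000000) mod 2 = 0+0+0+0+0+0+0+0+0+0+0+0+0+1+0+0+0+0+0+0+0+0+0+0+0+0 mod 2 = 1
  c[19] = d·G[:,19] = (10010001101011110111111110)·(00000000000000100000000000) mod 2 = 0+0+0+0+0+0+0+0+0+0+0+0+0+0+1+0+0+0+0+0+0+0+0+0+0+0 mod 2 = 1
  c[20] = d·G[:,20] = (10010001101011110111111110)·(00000000000000010000000000) mod 2 = 0+0+0+0+0+0+0+0+0+0+0+0+0+0+0+1+0+0+0+0+0+0+0+0+0+0 mod 2 = 1
  c[21] = d·G[:,21] = (10010001101011110111111110)·(00000000000000001000000000) mod 2 = 0+0+0+0+0+0+0+0+0+0+0+0+0+0+0+0+0+0+0+0+0+0+0+0+0+0 mod 2 = 0
  c[22] = d·G[:,22] = (10010001101011110111111110)·(00000000000000000100000000) mod 2 = 0+0+0+0+0+0+0+0+0+0+0+0+0+0+0+0+0+1+0+0+0+0+0+0+0+0 mod 2 = 1
  c[23] = d·G[:,23] = (10010001101011110111111110)·(00000000000000000010000000) mod 2 = 0+0+0+0+0+0+0+0+0+0+0+0+0+0+0+0+0+0+1+0+0+0+0+0+0+0 mod 2 = 1
  c[24] = d·G[:,24] = (10010001101011110111111110)·(00000000000000000001000000) mod 2 = 0+0+0+0+0+0+0+0+0+0+0+0+0+0+0+0+0+0+0+1+0+0+0+0+0+0 mod 2 = 1
  c[25] = d·G[:,25] = (10010001101011110111111110)·(00000000000000000000100000) mod 2 = 0+0+0+0+0+0+0+0+0+0+0+0+0+0+0+0+0+0+0+0+1+0+0+0+0+0 mod 2 = 1
  c[26] = d·G[:,26] = (10010001101011110111111110)·(00000000000000000000010000) mod 2 = 0+0+0+0+0+0+0+0+0+0+0+0+0+0+0+0+0+0+0+0+0+1+0+0+0+0 mod 2 = 1
  c[27] = d·G[:,27] = (10010001101011110111111110)·(00000000000000000000001000) mod 2 = 0+0+0+0+0+0+0+0+0+0+0+0+0+0+0+0+0+0+0+0+0+0+1+0+0+0 mod 2 = 1
  c[28] = d·G[:,28] = (10010001101011110111111110)·(00000000000000000000000100) mod 2 = 0+0+0+0+0+0+0+0+0+0+0+0+0+0+0+0+0+0+0+0+0+0+0+1+0+0 mod 2 = 1
  c[29] = d·G[:,29] = (10010001101011110111111110)·(00000000000000000000000010) mod 2 = 0+0+0+0+0+0+0+0+0+0+0+0+0+0+0+0+0+0+0+0+0+0+0+0+1+0 mod 2 = 1
  c[30] = d·G[:,30] = (10010001101011110111111110)·(00000000000000000000000001) mod 2 = 0+0+0+0+0+0+0+0+0+0+0+0+0+0+0+0+0+0+0+0+0+0+0+0+0+0 mod 2 = 0
Codeword = 0110001000011010011110111111110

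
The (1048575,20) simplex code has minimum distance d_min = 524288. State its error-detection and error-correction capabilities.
Detection only: up to d_min − 1 = 524287 errors.
Correction: up to ⌊(d_min − 1)/2⌋ = ⌊524287/2⌋ = 262143 errors.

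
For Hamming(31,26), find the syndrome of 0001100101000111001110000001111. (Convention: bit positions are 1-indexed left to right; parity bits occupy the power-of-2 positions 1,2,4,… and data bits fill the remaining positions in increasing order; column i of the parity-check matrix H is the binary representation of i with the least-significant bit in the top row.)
Syndrome s = H · r^T (mod 2), r = 0001100101000111001110000001111:
  s[0] = (1010101010101010101010101010101)·(0001100101000111001110000001111) mod 2 = 0+0+0+0+1+0+0+0+0+0+0+0+0+0+1+0+0+0+1+0+1+0+0+0+0+0+0+0+1+0+1 mod 2 = 0
  s[1] = (0110011001100110011001100110011)·(0001100101000111001110000001111) mod 2 = 0+0+0+0+0+0+0+0+0+1+0+0+0+1+1+0+0+0+1+0+0+0+0+0+0+0+0+0+0+1+1 mod 2 = 0
  s[2] = (0001111000011110000111100001111)·(0001100101000111001110000001111) mod 2 = 0+0+0+1+1+0+0+0+0+0+0+0+0+1+1+0+0+0+0+1+1+0+0+0+0+0+0+1+1+1+1 mod 2 = 0
  s[3] = (0000000111111110000000011111111)·(0001100101000111001110000001111) mod 2 = 0+0+0+0+0+0+0+1+0+1+0+0+0+1+1+0+0+0+0+0+0+0+0+0+0+0+0+1+1+1+1 mod 2 = 0
  s[4] = (0000000000000001111111111111111)·(0001100101000111001110000001111) mod 2 = 0+0+0+0+0+0+0+0+0+0+0+0+0+0+0+1+0+0+1+1+1+0+0+0+0+0+0+1+1+1+1 mod 2 = 0
Syndrome = 00000
s = 0: no error detected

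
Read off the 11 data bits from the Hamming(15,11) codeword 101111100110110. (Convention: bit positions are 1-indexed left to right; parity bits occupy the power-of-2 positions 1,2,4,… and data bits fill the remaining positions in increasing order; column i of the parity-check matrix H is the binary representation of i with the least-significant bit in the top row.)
Parity bits occupy power-of-2 positions; data bits are at positions {3,5,6,7,9,10,11,12,13,14,15} (1-indexed).
Extract: c[3]=1 c[5]=1 c[6]=1 c[7]=1 c[9]=0 c[10]=1 c[11]=1 c[12]=0 c[13]=1 c[14]=1 c[15]=0
Data = 11110110110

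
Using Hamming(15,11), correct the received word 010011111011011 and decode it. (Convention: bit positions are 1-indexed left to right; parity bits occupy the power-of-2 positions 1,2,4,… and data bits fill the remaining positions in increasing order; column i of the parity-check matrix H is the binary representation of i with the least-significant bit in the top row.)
Syndrome s = H · r^T (mod 2), r = 010011111011011:
  s[0] = (101010101010101)·(010011111011011) mod 2 = 0+0+0+0+1+0+1+0+1+0+1+0+0+0+1 mod 2 = 1
  s[1] = (011001100110011)·(010011111011011) mod 2 = 0+1+0+0+0+1+1+0+0+0+1+0+0+1+1 mod 2 = 0
  s[2] = (000111100001111)·(010011111011011) mod 2 = 0+0+0+0+1+1+1+0+0+0+0+1+0+1+1 mod 2 = 0
  s[3] = (000000011111111)·(010011111011011) mod 2 = 0+0+0+0+0+0+0+1+1+0+1+1+0+1+1 mod 2 = 0
Syndrome = 1000
Column 1 of H equals this syndrome → error at bit 1 (1-indexed).
Flip bit 1: 010011111011011 → 110011111011011
Extract data bits at positions {3,5,6,7,9,10,11,12,13,14,15}: 01111011011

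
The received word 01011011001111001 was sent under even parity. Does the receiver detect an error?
Sum of received bits: 0+1+0+1+1+0+1+1+0+0+1+1+1+1+0+0+1 = 10; 10 mod 2 = 0. Result is 0 → no error detected.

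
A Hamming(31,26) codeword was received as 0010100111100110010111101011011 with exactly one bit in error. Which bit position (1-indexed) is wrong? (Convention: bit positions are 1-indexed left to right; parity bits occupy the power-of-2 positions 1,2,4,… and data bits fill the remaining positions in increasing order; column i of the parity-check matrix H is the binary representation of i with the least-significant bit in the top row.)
Syndrome s = H · r^T (mod 2), r = 0010100111100110010111101011011:
  s[0] = (1010101010101010101010101010101)·(0010100111100110010111101011011) mod 2 = 0+0+1+0+1+0+0+0+1+0+1+0+0+0+1+0+0+0+0+0+1+0+1+0+1+0+1+0+0+0+1 mod 2 = 0
  s[1] = (0110011001100110011001100110011)·(0010100111100110010111101011011) mod 2 = 0+0+1+0+0+0+0+0+0+1+1+0+0+1+1+0+0+1+0+0+0+1+1+0+0+0+1+0+0+1+1 mod 2 = 1
  s[2] = (0001111000011110000111100001111)·(0010100111100110010111101011011) mod 2 = 0+0+0+0+1+0+0+0+0+0+0+0+0+1+1+0+0+0+0+1+1+1+1+0+0+0+0+1+0+1+1 mod 2 = 0
  s[3] = (0000000111111110000000011111111)·(0010100111100110010111101011011) mod 2 = 0+0+0+0+0+0+0+1+1+1+1+0+0+1+1+0+0+0+0+0+0+0+0+0+1+0+1+1+0+1+1 mod 2 = 1
  s[4] = (0000000000000001111111111111111)·(0010100111100110010111101011011) mod 2 = 0+0+0+0+0+0+0+0+0+0+0+0+0+0+0+0+0+1+0+1+1+1+1+0+1+0+1+1+0+1+1 mod 2 = 0
Syndrome = 01010
Column i of H is the binary representation of i, so the syndrome is the binary index of the flipped bit.
Read s = 01010 with s[0] as LSB: 0·2^0 + 1·2^1 + 0·2^2 + 1·2^3 + 0·2^4 = 10.
Error is at bit position 10.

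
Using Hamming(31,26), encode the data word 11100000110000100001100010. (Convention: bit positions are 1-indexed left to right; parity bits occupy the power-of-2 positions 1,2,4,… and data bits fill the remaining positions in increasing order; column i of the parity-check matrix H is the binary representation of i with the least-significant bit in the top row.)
Codeword c = d · G (mod 2), d = 11100000110000100001100010:
  c[0] = d·G[:,0] = (11100000110000100001100010)·(11011010101101010101010101) mod 2 = 1+1+0+0+0+0+0+0+1+0+0+0+0+0+0+0+0+0+0+1+0+0+0+0+0+0 mod 2 = 0
  c[1] = d·G[:,1] = (11100000110000100001100010)·(10110110011011001100110011) mod 2 = 1+0+1+0+0+0+0+0+0+1+0+0+0+0+0+0+0+0+0+0+1+0+0+0+1+0 mod 2 = 1
  c[2] = d·G[:,2] = (11100000110000100001100010)·(10000000000000000000000000) mod 2 = 1+0+0+0+0+0+0+0+0+0+0+0+0+0+0+0+0+0+0+0+0+0+0+0+0+0 mod 2 = 1
  c[3] = d·G[:,3] = (11100000110000100001100010)·(01110001111000111100001111) mod 2 = 0+1+1+0+0+0+0+0+1+1+0+0+0+0+1+0+0+0+0+0+0+0+0+0+1+0 mod 2 = 0
  c[4] = d·G[:,4] = (11100000110000100001100010)·(01000000000000000000000000) mod 2 = 0+1+0+0+0+0+0+0+0+0+0+0+0+0+0+0+0+0+0+0+0+0+0+0+0+0 mod 2 = 1
  c[5] = d·G[:,5] = (11100000110000100001100010)·(00100000000000000000000000) mod 2 = 0+0+1+0+0+0+0+0+0+0+0+0+0+0+0+0+0+0+0+0+0+0+0+0+0+0 mod 2 = 1
  c[6] = d·G[:,6] = (11100000110000100001100010)·(00010000000000000000000000) mod 2 = 0+0+0+0+0+0+0+0+0+0+0+0+0+0+0+0+0+0+0+0+0+0+0+0+0+0 mod 2 = 0
  c[7] = d·G[:,7] = (11100000110000100001100010)·(00001111111000000011111111) mod 2 = 0+0+0+0+0+0+0+0+1+1+0+0+0+0+0+0+0+0+0+1+1+0+0+0+1+0 mod 2 = 1
  c[8] = d·G[:,8] = (11100000110000100001100010)·(00001000000000000000000000) mod 2 = 0+0+0+0+0+0+0+0+0+0+0+0+0+0+0+0+0+0+0+0+0+0+0+0+0+0 mod 2 = 0
  c[9] = d·G[:,9] = (11100000110000100001100010)·(00000100000000000000000000) mod 2 = 0+0+0+0+0+0+0+0+0+0+0+0+0+0+0+0+0+0+0+0+0+0+0+0+0+0 mod 2 = 0
  c[10] = d·G[:,10] = (11100000110000100001100010)·(00000010000000000000000000) mod 2 = 0+0+0+0+0+0+0+0+0+0+0+0+0+0+0+0+0+0+0+0+0+0+0+0+0+0 mod 2 = 0
  c[11] = d·G[:,11] = (11100000110000100001100010)·(00000001000000000000000000) mod 2 = 0+0+0+0+0+0+0+0+0+0+0+0+0+0+0+0+0+0+0+0+0+0+0+0+0+0 mod 2 = 0
  c[12] = d·G[:,12] = (11100000110000100001100010)·(00000000100000000000000000) mod 2 = 0+0+0+0+0+0+0+0+1+0+0+0+0+0+0+0+0+0+0+0+0+0+0+0+0+0 mod 2 = 1
  c[13] = d·G[:,13] = (11100000110000100001100010)·(00000000010000000000000000) mod 2 = 0+0+0+0+0+0+0+0+0+1+0+0+0+0+0+0+0+0+0+0+0+0+0+0+0+0 mod 2 = 1
  c[14] = d·G[:,14] = (11100000110000100001100010)·(00000000001000000000000000) mod 2 = 0+0+0+0+0+0+0+0+0+0+0+0+0+0+0+0+0+0+0+0+0+0+0+0+0+0 mod 2 = 0
  c[15] = d·G[:,15] = (11100000110000100001100010)·(00000000000111111111111111) mod 2 = 0+0+0+0+0+0+0+0+0+0+0+0+0+0+1+0+0+0+0+1+1+0+0+0+1+0 mod 2 = 0
  c[16] = d·G[:,16] = (11100000110000100001100010)·(00000000000100000000000000) mod 2 = 0+0+0+0+0+0+0+0+0+0+0+0+0+0+0+0+0+0+0+0+0+0+0+0+0+0 mod 2 = 0
  c[17] = d·G[:,17] = (11100000110000100001100010)·(00000000000010000000000000) mod 2 = 0+0+0+0+0+0+0+0+0+0+0+0+0+0+0+0+0+0+0+0+0+0+0+0+0+0 mod 2 = 0
  c[18] = d·G[:,18] = (11100000110000100001100010)·(00000000000001000000000000) mod 2 = 0+0+0+0+0+0+0+0+0+0+0+0+0+0+0+0+0+0+0+0+0+0+0+0+0+0 mod 2 = 0
  c[19] = d·G[:,19] = (11100000110000100001100010)·(00000000000000100000000000) mod 2 = 0+0+0+0+0+0+0+0+0+0+0+0+0+0+1+0+0+0+0+0+0+0+0+0+0+0 mod 2 = 1
  c[20] = d·G[:,20] = (11100000110000100001100010)·(00000000000000010000000000) mod 2 = 0+0+0+0+0+0+0+0+0+0+0+0+0+0+0+0+0+0+0+0+0+0+0+0+0+0 mod 2 = 0
  c[21] = d·G[:,21] = (11100000110000100001100010)·(00000000000000001000000000) mod 2 = 0+0+0+0+0+0+0+0+0+0+0+0+0+0+0+0+0+0+0+0+0+0+0+0+0+0 mod 2 = 0
  c[22] = d·G[:,22] = (11100000110000100001100010)·(00000000000000000100000000) mod 2 = 0+0+0+0+0+0+0+0+0+0+0+0+0+0+0+0+0+0+0+0+0+0+0+0+0+0 mod 2 = 0
  c[23] = d·G[:,23] = (11100000110000100001100010)·(00000000000000000010000000) mod 2 = 0+0+0+0+0+0+0+0+0+0+0+0+0+0+0+0+0+0+0+0+0+0+0+0+0+0 mod 2 = 0
  c[24] = d·G[:,24] = (11100000110000100001100010)·(00000000000000000001000000) mod 2 = 0+0+0+0+0+0+0+0+0+0+0+0+0+0+0+0+0+0+0+1+0+0+0+0+0+0 mod 2 = 1
  c[25] = d·G[:,25] = (11100000110000100001100010)·(00000000000000000000100000) mod 2 = 0+0+0+0+0+0+0+0+0+0+0+0+0+0+0+0+0+0+0+0+1+0+0+0+0+0 mod 2 = 1
  c[26] = d·G[:,26] = (11100000110000100001100010)·(00000000000000000000010000) mod 2 = 0+0+0+0+0+0+0+0+0+0+0+0+0+0+0+0+0+0+0+0+0+0+0+0+0+0 mod 2 = 0
  c[27] = d·G[:,27] = (11100000110000100001100010)·(00000000000000000000001000) mod 2 = 0+0+0+0+0+0+0+0+0+0+0+0+0+0+0+0+0+0+0+0+0+0+0+0+0+0 mod 2 = 0
  c[28] = d·G[:,28] = (11100000110000100001100010)·(00000000000000000000000100) mod 2 = 0+0+0+0+0+0+0+0+0+0+0+0+0+0+0+0+0+0+0+0+0+0+0+0+0+0 mod 2 = 0
  c[29] = d·G[:,29] = (11100000110000100001100010)·(00000000000000000000000010) mod 2 = 0+0+0+0+0+0+0+0+0+0+0+0+0+0+0+0+0+0+0+0+0+0+0+0+1+0 mod 2 = 1
  c[30] = d·G[:,30] = (11100000110000100001100010)·(00000000000000000000000001) mod 2 = 0+0+0+0+0+0+0+0+0+0+0+0+0+0+0+0+0+0+0+0+0+0+0+0+0+0 mod 2 = 0
Codeword = 0110110100001100000100001100010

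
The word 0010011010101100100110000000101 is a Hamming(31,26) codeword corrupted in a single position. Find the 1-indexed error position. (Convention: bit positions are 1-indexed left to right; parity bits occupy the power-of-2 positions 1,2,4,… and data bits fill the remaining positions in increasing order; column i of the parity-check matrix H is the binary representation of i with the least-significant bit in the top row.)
Syndrome s = H · r^T (mod 2), r = 0010011010101100100110000000101:
  s[0] = (1010101010101010101010101010101)·(0010011010101100100110000000101) mod 2 = 0+0+1+0+0+0+1+0+1+0+1+0+1+0+0+0+1+0+0+0+1+0+0+0+0+0+0+0+1+0+1 mod 2 = 1
  s[1] = (0110011001100110011001100110011)·(0010011010101100100110000000101) mod 2 = 0+0+1+0+0+1+1+0+0+0+1+0+0+1+0+0+0+0+0+0+0+0+0+0+0+0+0+0+0+0+1 mod 2 = 0
  s[2] = (0001111000011110000111100001111)·(0010011010101100100110000000101) mod 2 = 0+0+0+0+0+1+1+0+0+0+0+0+1+1+0+0+0+0+0+1+1+0+0+0+0+0+0+0+1+0+1 mod 2 = 0
  s[3] = (0000000111111110000000011111111)·(0010011010101100100110000000101) mod 2 = 0+0+0+0+0+0+0+0+1+0+1+0+1+1+0+0+0+0+0+0+0+0+0+0+0+0+0+0+1+0+1 mod 2 = 0
  s[4] = (0000000000000001111111111111111)·(0010011010101100100110000000101) mod 2 = 0+0+0+0+0+0+0+0+0+0+0+0+0+0+0+0+1+0+0+1+1+0+0+0+0+0+0+0+1+0+1 mod 2 = 1
Syndrome = 10001
Column i of H is the binary representation of i, so the syndrome is the binary index of the flipped bit.
Read s = 10001 with s[0] as LSB: 1·2^0 + 0·2^1 + 0·2^2 + 0·2^3 + 1·2^4 = 17.
Error is at bit position 17.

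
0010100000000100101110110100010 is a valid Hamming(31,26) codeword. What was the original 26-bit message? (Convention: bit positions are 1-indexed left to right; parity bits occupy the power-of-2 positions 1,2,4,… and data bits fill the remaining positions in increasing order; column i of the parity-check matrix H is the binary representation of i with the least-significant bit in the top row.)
Parity bits occupy power-of-2 positions; data bits are at positions {3,5,6,7,9,10,11,12,13,14,15,17,18,19,20,21,22,23,24,25,26,27,28,29,30,31} (1-indexed).
Extract: c[3]=1 c[5]=1 c[6]=0 c[7]=0 c[9]=0 c[10]=0 c[11]=0 c[12]=0 c[13]=0 c[14]=1 c[15]=0 c[17]=1 c[18]=0 c[19]=1 c[20]=1 c[21]=1 c[22]=0 c[23]=1 c[24]=1 c[25]=0 c[26]=1 c[27]=0 c[28]=0 c[29]=0 c[30]=1 c[31]=0
Data = 11000000010101110110100010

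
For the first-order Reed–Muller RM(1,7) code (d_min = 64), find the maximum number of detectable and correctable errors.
Detection only: up to d_min − 1 = 63 errors.
Correction: up to ⌊(d_min − 1)/2⌋ = ⌊63/2⌋ = 31 errors.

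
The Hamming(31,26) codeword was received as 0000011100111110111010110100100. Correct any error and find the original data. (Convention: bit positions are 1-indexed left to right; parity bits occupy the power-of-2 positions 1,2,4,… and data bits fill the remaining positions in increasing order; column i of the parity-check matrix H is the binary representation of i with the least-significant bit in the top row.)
Syndrome s = H · r^T (mod 2), r = 0000011100111110111010110100100:
  s[0] = (1010101010101010101010101010101)·(0000011100111110111010110100100) mod 2 = 0+0+0+0+0+0+1+0+0+0+1+0+1+0+1+0+1+0+1+0+1+0+1+0+0+0+0+0+1+0+0 mod 2 = 1
  s[1] = (0110011001100110011001100110011)·(0000011100111110111010110100100) mod 2 = 0+0+0+0+0+1+1+0+0+0+1+0+0+1+1+0+0+1+1+0+0+0+1+0+0+1+0+0+0+0+0 mod 2 = 1
  s[2] = (0001111000011110000111100001111)·(0000011100111110111010110100100) mod 2 = 0+0+0+0+0+1+1+0+0+0+0+1+1+1+1+0+0+0+0+0+1+0+1+0+0+0+0+0+1+0+0 mod 2 = 1
  s[3] = (0000000111111110000000011111111)·(0000011100111110111010110100100) mod 2 = 0+0+0+0+0+0+0+1+0+0+1+1+1+1+1+0+0+0+0+0+0+0+0+1+0+1+0+0+1+0+0 mod 2 = 1
  s[4] = (0000000000000001111111111111111)·(0000011100111110111010110100100) mod 2 = 0+0+0+0+0+0+0+0+0+0+0+0+0+0+0+0+1+1+1+0+1+0+1+1+0+1+0+0+1+0+0 mod 2 = 0
Syndrome = 11110
Column 15 of H equals this syndrome → error at bit 15 (1-indexed).
Flip bit 15: 0000011100111110111010110100100 → 0000011100111100111010110100100
Extract data bits at positions {3,5,6,7,9,10,11,12,13,14,15,17,18,19,20,21,22,23,24,25,26,27,28,29,30,31}: 00110011110111010110100100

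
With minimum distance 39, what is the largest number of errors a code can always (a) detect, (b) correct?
(a) Detection requires d_min ≥ e+1, so e ≤ d_min − 1 = 38.
(b) Correction requires d_min ≥ 2t+1, so t ≤ ⌊(d_min − 1)/2⌋ = ⌊38/2⌋ = 19.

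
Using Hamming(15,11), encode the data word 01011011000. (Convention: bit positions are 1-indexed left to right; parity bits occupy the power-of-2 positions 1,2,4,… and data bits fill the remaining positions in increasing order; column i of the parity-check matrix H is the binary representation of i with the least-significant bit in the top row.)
Codeword c = d · G (mod 2), d = 01011011000:
  c[0] = d·G[:,0] = (01011011000)·(11011010101) mod 2 = 0+1+0+1+1+0+1+0+0+0+0 mod 2 = 0
  c[1] = d·G[:,1] = (01011011000)·(10110110011) mod 2 = 0+0+0+1+0+0+1+0+0+0+0 mod 2 = 0
  c[2] = d·G[:,2] = (01011011000)·(10000000000) mod 2 = 0+0+0+0+0+0+0+0+0+0+0 mod 2 = 0
  c[3] = d·G[:,3] = (01011011000)·(01110001111) mod 2 = 0+1+0+1+0+0+0+1+0+0+0 mod 2 = 1
  c[4] = d·G[:,4] = (01011011000)·(01000000000) mod 2 = 0+1+0+0+0+0+0+0+0+0+0 mod 2 = 1
  c[5] = d·G[:,5] = (01011011000)·(00100000000) mod 2 = 0+0+0+0+0+0+0+0+0+0+0 mod 2 = 0
  c[6] = d·G[:,6] = (01011011000)·(00010000000) mod 2 = 0+0+0+1+0+0+0+0+0+0+0 mod 2 = 1
  c[7] = d·G[:,7] = (01011011000)·(00001111111) mod 2 = 0+0+0+0+1+0+1+1+0+0+0 mod 2 = 1
  c[8] = d·G[:,8] = (01011011000)·(00001000000) mod 2 = 0+0+0+0+1+0+0+0+0+0+0 mod 2 = 1
  c[9] = d·G[:,9] = (01011011000)·(00000100000) mod 2 = 0+0+0+0+0+0+0+0+0+0+0 mod 2 = 0
  c[10] = d·G[:,10] = (01011011000)·(00000010000) mod 2 = 0+0+0+0+0+0+1+0+0+0+0 mod 2 = 1
  c[11] = d·G[:,11] = (01011011000)·(00000001000) mod 2 = 0+0+0+0+0+0+0+1+0+0+0 mod 2 = 1
  c[12] = d·G[:,12] = (01011011000)·(00000000100) mod 2 = 0+0+0+0+0+0+0+0+0+0+0 mod 2 = 0
  c[13] = d·G[:,13] = (01011011000)·(00000000010) mod 2 = 0+0+0+0+0+0+0+0+0+0+0 mod 2 = 0
  c[14] = d·G[:,14] = (01011011000)·(00000000001) mod 2 = 0+0+0+0+0+0+0+0+0+0+0 mod 2 = 0
Codeword = 000110111011000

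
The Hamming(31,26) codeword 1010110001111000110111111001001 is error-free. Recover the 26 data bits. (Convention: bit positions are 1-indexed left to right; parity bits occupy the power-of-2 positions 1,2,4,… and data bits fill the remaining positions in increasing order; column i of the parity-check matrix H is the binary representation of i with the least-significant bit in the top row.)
Parity bits occupy power-of-2 positions; data bits are at positions {3,5,6,7,9,10,11,12,13,14,15,17,18,19,20,21,22,23,24,25,26,27,28,29,30,31} (1-indexed).
Extract: c[3]=1 c[5]=1 c[6]=1 c[7]=0 c[9]=0 c[10]=1 c[11]=1 c[12]=1 c[13]=1 c[14]=0 c[15]=0 c[17]=1 c[18]=1 c[19]=0 c[20]=1 c[21]=1 c[22]=1 c[23]=1 c[24]=1 c[25]=1 c[26]=0 c[27]=0 c[28]=1 c[29]=0 c[30]=0 c[31]=1
Data = 11100111100110111111001001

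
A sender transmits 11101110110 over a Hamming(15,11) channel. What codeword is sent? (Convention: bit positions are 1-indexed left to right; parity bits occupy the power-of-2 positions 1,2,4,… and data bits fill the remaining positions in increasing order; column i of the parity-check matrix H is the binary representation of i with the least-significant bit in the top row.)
Codeword c = d · G (mod 2), d = 11101110110:
  c[0] = d·G[:,0] = (11101110110)·(11011010101) mod 2 = 1+1+0+0+1+0+1+0+1+0+0 mod 2 = 1
  c[1] = d·G[:,1] = (11101110110)·(10110110011) mod 2 = 1+0+1+0+0+1+1+0+0+1+0 mod 2 = 1
  c[2] = d·G[:,2] = (11101110110)·(10000000000) mod 2 = 1+0+0+0+0+0+0+0+0+0+0 mod 2 = 1
  c[3] = d·G[:,3] = (11101110110)·(01110001111) mod 2 = 0+1+1+0+0+0+0+0+1+1+0 mod 2 = 0
  c[4] = d·G[:,4] = (11101110110)·(01000000000) mod 2 = 0+1+0+0+0+0+0+0+0+0+0 mod 2 = 1
  c[5] = d·G[:,5] = (11101110110)·(00100000000) mod 2 = 0+0+1+0+0+0+0+0+0+0+0 mod 2 = 1
  c[6] = d·G[:,6] = (11101110110)·(00010000000) mod 2 = 0+0+0+0+0+0+0+0+0+0+0 mod 2 = 0
  c[7] = d·G[:,7] = (11101110110)·(00001111111) mod 2 = 0+0+0+0+1+1+1+0+1+1+0 mod 2 = 1
  c[8] = d·G[:,8] = (11101110110)·(00001000000) mod 2 = 0+0+0+0+1+0+0+0+0+0+0 mod 2 = 1
  c[9] = d·G[:,9] = (11101110110)·(00000100000) mod 2 = 0+0+0+0+0+1+0+0+0+0+0 mod 2 = 1
  c[10] = d·G[:,10] = (11101110110)·(00000010000) mod 2 = 0+0+0+0+0+0+1+0+0+0+0 mod 2 = 1
  c[11] = d·G[:,11] = (11101110110)·(00000001000) mod 2 = 0+0+0+0+0+0+0+0+0+0+0 mod 2 = 0
  c[12] = d·G[:,12] = (11101110110)·(00000000100) mod 2 = 0+0+0+0+0+0+0+0+1+0+0 mod 2 = 1
  c[13] = d·G[:,13] = (11101110110)·(00000000010) mod 2 = 0+0+0+0+0+0+0+0+0+1+0 mod 2 = 1
  c[14] = d·G[:,14] = (11101110110)·(00000000001) mod 2 = 0+0+0+0+0+0+0+0+0+0+0 mod 2 = 0
Codeword = 111011011110110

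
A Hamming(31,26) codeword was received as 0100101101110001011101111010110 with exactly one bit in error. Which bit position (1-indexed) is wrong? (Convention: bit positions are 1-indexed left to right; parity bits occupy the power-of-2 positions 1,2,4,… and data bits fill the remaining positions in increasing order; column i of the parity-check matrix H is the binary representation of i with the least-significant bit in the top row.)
Syndrome s = H · r^T (mod 2), r = 0100101101110001011101111010110:
  s[0] = (1010101010101010101010101010101)·(0100101101110001011101111010110) mod 2 = 0+0+0+0+1+0+1+0+0+0+1+0+0+0+0+0+0+0+1+0+0+0+1+0+1+0+1+0+1+0+0 mod 2 = 0
  s[1] = (0110011001100110011001100110011)·(0100101101110001011101111010110) mod 2 = 0+1+0+0+0+0+1+0+0+1+1+0+0+0+0+0+0+1+1+0+0+1+1+0+0+0+1+0+0+1+0 mod 2 = 0
  s[2] = (0001111000011110000111100001111)·(0100101101110001011101111010110) mod 2 = 0+0+0+0+1+0+1+0+0+0+0+1+0+0+0+0+0+0+0+1+0+1+1+0+0+0+0+0+1+1+0 mod 2 = 0
  s[3] = (0000000111111110000000011111111)·(0100101101110001011101111010110) mod 2 = 0+0+0+0+0+0+0+1+0+1+1+1+0+0+0+0+0+0+0+0+0+0+0+1+1+0+1+0+1+1+0 mod 2 = 1
  s[4] = (0000000000000001111111111111111)·(0100101101110001011101111010110) mod 2 = 0+0+0+0+0+0+0+0+0+0+0+0+0+0+0+1+0+1+1+1+0+1+1+1+1+0+1+0+1+1+0 mod 2 = 1
Syndrome = 00011
Column i of H is the binary representation of i, so the syndrome is the binary index of the flipped bit.
Read s = 00011 with s[0] as LSB: 0·2^0 + 0·2^1 + 0·2^2 + 1·2^3 + 1·2^4 = 24.
Error is at bit position 24.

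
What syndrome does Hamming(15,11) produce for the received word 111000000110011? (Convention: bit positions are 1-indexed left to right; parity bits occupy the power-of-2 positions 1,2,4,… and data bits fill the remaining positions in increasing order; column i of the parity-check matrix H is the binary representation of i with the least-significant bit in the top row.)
Syndrome s = H · r^T (mod 2), r = 111000000110011:
  s[0] = (101010101010101)·(111000000110011) mod 2 = 1+0+1+0+0+0+0+0+0+0+1+0+0+0+1 mod 2 = 0
  s[1] = (011001100110011)·(111000000110011) mod 2 = 0+1+1+0+0+0+0+0+0+1+1+0+0+1+1 mod 2 = 0
  s[2] = (000111100001111)·(111000000110011) mod 2 = 0+0+0+0+0+0+0+0+0+0+0+0+0+1+1 mod 2 = 0
  s[3] = (000000011111111)·(111000000110011) mod 2 = 0+0+0+0+0+0+0+0+0+1+1+0+0+1+1 mod 2 = 0
Syndrome = 0000
s = 0: no error detected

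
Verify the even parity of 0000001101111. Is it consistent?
Sum of all bits: 0+0+0+0+0+0+1+1+0+1+1+1+1 = 6; 6 mod 2 = 0. Result is 0 → valid parity.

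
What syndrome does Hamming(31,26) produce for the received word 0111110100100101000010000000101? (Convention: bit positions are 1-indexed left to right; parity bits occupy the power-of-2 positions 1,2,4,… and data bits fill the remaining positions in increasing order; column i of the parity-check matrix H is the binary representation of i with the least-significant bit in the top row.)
Syndrome s = H · r^T (mod 2), r = 0111110100100101000010000000101:
  s[0] = (1010101010101010101010101010101)·(0111110100100101000010000000101) mod 2 = 0+0+1+0+1+0+0+0+0+0+1+0+0+0+0+0+0+0+0+0+1+0+0+0+0+0+0+0+1+0+1 mod 2 = 0
  s[1] = (0110011001100110011001100110011)·(0111110100100101000010000000101) mod 2 = 0+1+1+0+0+1+0+0+0+0+1+0+0+1+0+0+0+0+0+0+0+0+0+0+0+0+0+0+0+0+1 mod 2 = 0
  s[2] = (0001111000011110000111100001111)·(0111110100100101000010000000101) mod 2 = 0+0+0+1+1+1+0+0+0+0+0+0+0+1+0+0+0+0+0+0+1+0+0+0+0+0+0+0+1+0+1 mod 2 = 1
  s[3] = (0000000111111110000000011111111)·(0111110100100101000010000000101) mod 2 = 0+0+0+0+0+0+0+1+0+0+1+0+0+1+0+0+0+0+0+0+0+0+0+0+0+0+0+0+1+0+1 mod 2 = 1
  s[4] = (0000000000000001111111111111111)·(0111110100100101000010000000101) mod 2 = 0+0+0+0+0+0+0+0+0+0+0+0+0+0+0+1+0+0+0+0+1+0+0+0+0+0+0+0+1+0+1 mod 2 = 0
Syndrome = 00110
Non-zero syndrome: error at position 12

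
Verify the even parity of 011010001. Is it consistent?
Sum of all bits: 0+1+1+0+1+0+0+0+1 = 4; 4 mod 2 = 0. Result is 0 → valid parity.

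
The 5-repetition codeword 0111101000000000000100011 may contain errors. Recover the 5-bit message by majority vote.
Split into 5-bit blocks and majority-vote each:
  block 1 = 01111: 4 ones, 1 zeros → 1
  block 2 = 01000: 1 ones, 4 zeros → 0
  block 3 = 00000: 0 ones, 5 zeros → 0
  block 4 = 00001: 1 ones, 4 zeros → 0
  block 5 = 00011: 2 ones, 3 zeros → 0
Decoded = 10000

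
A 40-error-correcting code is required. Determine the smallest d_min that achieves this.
Correcting t errors requires d_min ≥ 2t + 1 = 2·40 + 1 = 81.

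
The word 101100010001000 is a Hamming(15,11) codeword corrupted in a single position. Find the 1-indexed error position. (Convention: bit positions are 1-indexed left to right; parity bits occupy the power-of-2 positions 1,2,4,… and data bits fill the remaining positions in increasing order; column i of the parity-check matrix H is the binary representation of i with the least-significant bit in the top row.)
Syndrome s = H · r^T (mod 2), r = 101100010001000:
  s[0] = (101010101010101)·(101100010001000) mod 2 = 1+0+1+0+0+0+0+0+0+0+0+0+0+0+0 mod 2 = 0
  s[1] = (011001100110011)·(101100010001000) mod 2 = 0+0+1+0+0+0+0+0+0+0+0+0+0+0+0 mod 2 = 1
  s[2] = (000111100001111)·(101100010001000) mod 2 = 0+0+0+1+0+0+0+0+0+0+0+1+0+0+0 mod 2 = 0
  s[3] = (000000011111111)·(101100010001000) mod 2 = 0+0+0+0+0+0+0+1+0+0+0+1+0+0+0 mod 2 = 0
Syndrome = 0100
Column i of H is the binary representation of i, so the syndrome is the binary index of the flipped bit.
Read s = 0100 with s[0] as LSB: 0·2^0 + 1·2^1 + 0·2^2 + 0·2^3 = 2.
Error is at bit position 2.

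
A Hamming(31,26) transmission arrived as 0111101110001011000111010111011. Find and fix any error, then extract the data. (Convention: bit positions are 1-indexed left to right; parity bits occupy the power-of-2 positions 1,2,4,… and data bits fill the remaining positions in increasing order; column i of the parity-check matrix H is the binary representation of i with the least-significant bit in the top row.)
Syndrome s = H · r^T (mod 2), r = 0111101110001011000111010111011:
  s[0] = (1010101010101010101010101010101)·(0111101110001011000111010111011) mod 2 = 0+0+1+0+1+0+1+0+1+0+0+0+1+0+1+0+0+0+0+0+1+0+0+0+0+0+1+0+0+0+1 mod 2 = 1
  s[1] = (0110011001100110011001100110011)·(0111101110001011000111010111011) mod 2 = 0+1+1+0+0+0+1+0+0+0+0+0+0+0+1+0+0+0+0+0+0+1+0+0+0+1+1+0+0+1+1 mod 2 = 1
  s[2] = (0001111000011110000111100001111)·(0111101110001011000111010111011) mod 2 = 0+0+0+1+1+0+1+0+0+0+0+0+1+0+1+0+0+0+0+1+1+1+0+0+0+0+0+1+0+1+1 mod 2 = 1
  s[3] = (0000000111111110000000011111111)·(0111101110001011000111010111011) mod 2 = 0+0+0+0+0+0+0+1+1+0+0+0+1+0+1+0+0+0+0+0+0+0+0+1+0+1+1+1+0+1+1 mod 2 = 0
  s[4] = (0000000000000001111111111111111)·(0111101110001011000111010111011) mod 2 = 0+0+0+0+0+0+0+0+0+0+0+0+0+0+0+1+0+0+0+1+1+1+0+1+0+1+1+1+0+1+1 mod 2 = 0
Syndrome = 11100
Column 7 of H equals this syndrome → error at bit 7 (1-indexed).
Flip bit 7: 0111101110001011000111010111011 → 0111100110001011000111010111011
Extract data bits at positions {3,5,6,7,9,10,11,12,13,14,15,17,18,19,20,21,22,23,24,25,26,27,28,29,30,31}: 11001000101000111010111011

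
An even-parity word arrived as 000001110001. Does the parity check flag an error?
Sum of received bits: 0+0+0+0+0+1+1+1+0+0+0+1 = 4; 4 mod 2 = 0. Result is 0 → no error detected.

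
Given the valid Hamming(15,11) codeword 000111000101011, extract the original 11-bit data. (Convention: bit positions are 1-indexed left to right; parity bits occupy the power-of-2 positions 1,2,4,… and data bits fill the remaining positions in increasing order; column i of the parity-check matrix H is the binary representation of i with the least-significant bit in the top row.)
Parity bits occupy power-of-2 positions; data bits are at positions {3,5,6,7,9,10,11,12,13,14,15} (1-indexed).
Extract: c[3]=0 c[5]=1 c[6]=1 c[7]=0 c[9]=0 c[10]=1 c[11]=0 c[12]=1 c[13]=0 c[14]=1 c[15]=1
Data = 01100101011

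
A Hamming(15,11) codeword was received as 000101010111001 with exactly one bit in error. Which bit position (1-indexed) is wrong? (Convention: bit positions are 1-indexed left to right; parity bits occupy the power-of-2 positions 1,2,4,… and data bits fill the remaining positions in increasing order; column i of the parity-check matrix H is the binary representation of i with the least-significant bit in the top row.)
Syndrome s = H · r^T (mod 2), r = 000101010111001:
  s[0] = (101010101010101)·(000101010111001) mod 2 = 0+0+0+0+0+0+0+0+0+0+1+0+0+0+1 mod 2 = 0
  s[1] = (011001100110011)·(000101010111001) mod 2 = 0+0+0+0+0+1+0+0+0+1+1+0+0+0+1 mod 2 = 0
  s[2] = (000111100001111)·(000101010111001) mod 2 = 0+0+0+1+0+1+0+0+0+0+0+1+0+0+1 mod 2 = 0
  s[3] = (000000011111111)·(000101010111001) mod 2 = 0+0+0+0+0+0+0+1+0+1+1+1+0+0+1 mod 2 = 1
Syndrome = 0001
Column i of H is the binary representation of i, so the syndrome is the binary index of the flipped bit.
Read s = 0001 with s[0] as LSB: 0·2^0 + 0·2^1 + 0·2^2 + 1·2^3 = 8.
Error is at bit position 8.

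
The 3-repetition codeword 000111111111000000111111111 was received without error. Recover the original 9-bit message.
Split into 3-bit blocks: 000 111 111 111 000 000 111 111 111
Data = 011100111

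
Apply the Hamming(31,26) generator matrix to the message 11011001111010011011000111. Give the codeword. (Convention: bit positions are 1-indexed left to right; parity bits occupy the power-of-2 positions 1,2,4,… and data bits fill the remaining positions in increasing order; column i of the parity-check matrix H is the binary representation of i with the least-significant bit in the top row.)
Codeword c = d · G (mod 2), d = 11011001111010011011000111:
  c[0] = d·G[:,0] = (11011001111010011011000111)·(11011010101101010101010101) mod 2 = 1+1+0+1+1+0+0+0+1+0+1+0+0+0+0+1+0+0+0+1+0+0+0+1+0+1 mod 2 = 0
  c[1] = d·G[:,1] = (11011001111010011011000111)·(10110110011011001100110011) mod 2 = 1+0+0+1+0+0+0+0+0+1+1+0+1+0+0+0+1+0+0+0+0+0+0+0+1+1 mod 2 = 0
  c[2] = d·G[:,2] = (11011001111010011011000111)·(10000000000000000000000000) mod 2 = 1+0+0+0+0+0+0+0+0+0+0+0+0+0+0+0+0+0+0+0+0+0+0+0+0+0 mod 2 = 1
  c[3] = d·G[:,3] = (11011001111010011011000111)·(01110001111000111100001111) mod 2 = 0+1+0+1+0+0+0+1+1+1+1+0+0+0+0+1+1+0+0+0+0+0+0+1+1+1 mod 2 = 1
  c[4] = d·G[:,4] = (11011001111010011011000111)·(01000000000000000000000000) mod 2 = 0+1+0+0+0+0+0+0+0+0+0+0+0+0+0+0+0+0+0+0+0+0+0+0+0+0 mod 2 = 1
  c[5] = d·G[:,5] = (11011001111010011011000111)·(00100000000000000000000000) mod 2 = 0+0+0+0+0+0+0+0+0+0+0+0+0+0+0+0+0+0+0+0+0+0+0+0+0+0 mod 2 = 0
  c[6] = d·G[:,6] = (11011001111010011011000111)·(00010000000000000000000000) mod 2 = 0+0+0+1+0+0+0+0+0+0+0+0+0+0+0+0+0+0+0+0+0+0+0+0+0+0 mod 2 = 1
  c[7] = d·G[:,7] = (11011001111010011011000111)·(00001111111000000011111111) mod 2 = 0+0+0+0+1+0+0+1+1+1+1+0+0+0+0+0+0+0+1+1+0+0+0+1+1+1 mod 2 = 0
  c[8] = d·G[:,8] = (11011001111010011011000111)·(00001000000000000000000000) mod 2 = 0+0+0+0+1+0+0+0+0+0+0+0+0+0+0+0+0+0+0+0+0+0+0+0+0+0 mod 2 = 1
  c[9] = d·G[:,9] = (11011001111010011011000111)·(00000100000000000000000000) mod 2 = 0+0+0+0+0+0+0+0+0+0+0+0+0+0+0+0+0+0+0+0+0+0+0+0+0+0 mod 2 = 0
  c[10] = d·G[:,10] = (11011001111010011011000111)·(00000010000000000000000000) mod 2 = 0+0+0+0+0+0+0+0+0+0+0+0+0+0+0+0+0+0+0+0+0+0+0+0+0+0 mod 2 = 0
  c[11] = d·G[:,11] = (11011001111010011011000111)·(00000001000000000000000000) mod 2 = 0+0+0+0+0+0+0+1+0+0+0+0+0+0+0+0+0+0+0+0+0+0+0+0+0+0 mod 2 = 1
  c[12] = d·G[:,12] = (11011001111010011011000111)·(00000000100000000000000000) mod 2 = 0+0+0+0+0+0+0+0+1+0+0+0+0+0+0+0+0+0+0+0+0+0+0+0+0+0 mod 2 = 1
  c[13] = d·G[:,13] = (11011001111010011011000111)·(00000000010000000000000000) mod 2 = 0+0+0+0+0+0+0+0+0+1+0+0+0+0+0+0+0+0+0+0+0+0+0+0+0+0 mod 2 = 1
  c[14] = d·G[:,14] = (11011001111010011011000111)·(00000000001000000000000000) mod 2 = 0+0+0+0+0+0+0+0+0+0+1+0+0+0+0+0+0+0+0+0+0+0+0+0+0+0 mod 2 = 1
  c[15] = d·G[:,15] = (11011001111010011011000111)·(00000000000111111111111111) mod 2 = 0+0+0+0+0+0+0+0+0+0+0+0+1+0+0+1+1+0+1+1+0+0+0+1+1+1 mod 2 = 0
  c[16] = d·G[:,16] = (11011001111010011011000111)·(00000000000100000000000000) mod 2 = 0+0+0+0+0+0+0+0+0+0+0+0+0+0+0+0+0+0+0+0+0+0+0+0+0+0 mod 2 = 0
  c[17] = d·G[:,17] = (11011001111010011011000111)·(00000000000010000000000000) mod 2 = 0+0+0+0+0+0+0+0+0+0+0+0+1+0+0+0+0+0+0+0+0+0+0+0+0+0 mod 2 = 1
  c[18] = d·G[:,18] = (11011001111010011011000111)·(00000000000001000000000000) mod 2 = 0+0+0+0+0+0+0+0+0+0+0+0+0+0+0+0+0+0+0+0+0+0+0+0+0+0 mod 2 = 0
  c[19] = d·G[:,19] = (11011001111010011011000111)·(00000000000000100000000000) mod 2 = 0+0+0+0+0+0+0+0+0+0+0+0+0+0+0+0+0+0+0+0+0+0+0+0+0+0 mod 2 = 0
  c[20] = d·G[:,20] = (11011001111010011011000111)·(00000000000000010000000000) mod 2 = 0+0+0+0+0+0+0+0+0+0+0+0+0+0+0+1+0+0+0+0+0+0+0+0+0+0 mod 2 = 1
  c[21] = d·G[:,21] = (11011001111010011011000111)·(00000000000000001000000000) mod 2 = 0+0+0+0+0+0+0+0+0+0+0+0+0+0+0+0+1+0+0+0+0+0+0+0+0+0 mod 2 = 1
  c[22] = d·G[:,22] = (11011001111010011011000111)·(00000000000000000100000000) mod 2 = 0+0+0+0+0+0+0+0+0+0+0+0+0+0+0+0+0+0+0+0+0+0+0+0+0+0 mod 2 = 0
  c[23] = d·G[:,23] = (11011001111010011011000111)·(00000000000000000010000000) mod 2 = 0+0+0+0+0+0+0+0+0+0+0+0+0+0+0+0+0+0+1+0+0+0+0+0+0+0 mod 2 = 1
  c[24] = d·G[:,24] = (11011001111010011011000111)·(00000000000000000001000000) mod 2 = 0+0+0+0+0+0+0+0+0+0+0+0+0+0+0+0+0+0+0+1+0+0+0+0+0+0 mod 2 = 1
  c[25] = d·G[:,25] = (11011001111010011011000111)·(00000000000000000000100000) mod 2 = 0+0+0+0+0+0+0+0+0+0+0+0+0+0+0+0+0+0+0+0+0+0+0+0+0+0 mod 2 = 0
  c[26] = d·G[:,26] = (11011001111010011011000111)·(00000000000000000000010000) mod 2 = 0+0+0+0+0+0+0+0+0+0+0+0+0+0+0+0+0+0+0+0+0+0+0+0+0+0 mod 2 = 0
  c[27] = d·G[:,27] = (11011001111010011011000111)·(00000000000000000000001000) mod 2 = 0+0+0+0+0+0+0+0+0+0+0+0+0+0+0+0+0+0+0+0+0+0+0+0+0+0 mod 2 = 0
  c[28] = d·G[:,28] = (11011001111010011011000111)·(00000000000000000000000100) mod 2 = 0+0+0+0+0+0+0+0+0+0+0+0+0+0+0+0+0+0+0+0+0+0+0+1+0+0 mod 2 = 1
  c[29] = d·G[:,29] = (11011001111010011011000111)·(00000000000000000000000010) mod 2 = 0+0+0+0+0+0+0+0+0+0+0+0+0+0+0+0+0+0+0+0+0+0+0+0+1+0 mod 2 = 1
  c[30] = d·G[:,30] = (11011001111010011011000111)·(00000000000000000000000001) mod 2 = 0+0+0+0+0+0+0+0+0+0+0+0+0+0+0+0+0+0+0+0+0+0+0+0+0+1 mod 2 = 1
Codeword = 0011101010011110010011011000111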